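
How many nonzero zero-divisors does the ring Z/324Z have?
In Z/324Z each nonzero element is either a unit (gcd with 324 is 1) or a zero-divisor (gcd > 1). The number of units is φ(324): factorise 324 = 2^2 · 3^4, so φ(324) = (2^2 − 2^1) · (3^4 − 3^3) = 2 · 54 = 108. The nonzero elements number 324 − 1 = 323. Hence the nonzero zero-divisors number 323 − 108 = 215.

Final answer: Z/324Z has 215 nonzero zero-divisors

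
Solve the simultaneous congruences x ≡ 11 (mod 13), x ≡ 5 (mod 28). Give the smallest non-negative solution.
x ≡ 89 (mod 364); the representative in [0, 364) is 89

The moduli 13, 28 are pairwise coprime, so by the CRT there is a unique solution mod 13·28 = 364.
Solve by successive substitution. Start with x ≡ 11 (mod 13).
  Combine with x ≡ 5 (mod 28): write x = 11 + 13·t and require 11 + 13·t ≡ 5 (mod 28), i.e. 13·t ≡ 5 − 11 ≡ 22 (mod 28). Since 13^(−1) ≡ 13 (mod 28), t ≡ 13·22 ≡ 6 (mod 28). So x ≡ 11 + 13·6 = 89 (mod 364).
Unique solution in [0, 364): x = 89.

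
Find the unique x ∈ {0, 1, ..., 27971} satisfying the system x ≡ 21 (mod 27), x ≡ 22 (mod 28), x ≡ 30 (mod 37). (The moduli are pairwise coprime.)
The moduli 27, 28, 37 are pairwise coprime, so by the CRT there is a unique solution mod 27·28·37 = 27972.
Solve by successive substitution. Start with x ≡ 21 (mod 27).
  Combine with x ≡ 22 (mod 28): write x = 21 + 27·t and require 21 + 27·t ≡ 22 (mod 28), i.e. 27·t ≡ 22 − 21 ≡ 1 (mod 28). Since 27^(−1) ≡ 27 (mod 28), t ≡ 27·1 ≡ 27 (mod 28). So x ≡ 21 + 27·27 = 750 (mod 756).
  Combine with x ≡ 30 (mod 37): write x = 750 + 756·t and require 750 + 756·t ≡ 30 (mod 37), i.e. 756·t ≡ 30 − 750 ≡ 20 (mod 37). Since 756^(−1) ≡ 7 (mod 37) (756 ≡ 16 (mod 37)), t ≡ 7·20 ≡ 29 (mod 37). So x ≡ 750 + 756·29 = 22674 (mod 27972).
Unique solution in [0, 27972): x = 22674.

Final answer: x ≡ 22674 (mod 27972); the representative in [0, 27972) is 22674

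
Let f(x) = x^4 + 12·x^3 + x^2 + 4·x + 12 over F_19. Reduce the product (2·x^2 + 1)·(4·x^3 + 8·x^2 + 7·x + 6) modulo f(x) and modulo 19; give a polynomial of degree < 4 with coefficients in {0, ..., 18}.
a · b ≡ x^3 + 11·x^2 + 3·x + 16 (mod f(x))

Multiply as integer polynomials: a · b = 8·x^5 + 16·x^4 + 18·x^3 + 20·x^2 + 7·x + 6. Reducing coefficients mod 19: a · b ≡ 8·x^5 + 16·x^4 + 18·x^3 + x^2 + 7·x + 6. Now divide by f(x) = x^4 + 12·x^3 + x^2 + 4·x + 12 in F_19[x], eliminating the leading term at each step:
  leading term 8·x^5: subtract (8·x)·f(x) = 8·x^5 + x^4 + 8·x^3 + 13·x^2 + x, leaving 15·x^4 + 10·x^3 + 7·x^2 + 6·x + 6 (coefficients mod 19)
  leading term 15·x^4: subtract (15)·f(x) = 15·x^4 + 9·x^3 + 15·x^2 + 3·x + 9, leaving x^3 + 11·x^2 + 3·x + 16 (coefficients mod 19)
The degree is now < 4, so this is the remainder. Hence a · b ≡ x^3 + 11·x^2 + 3·x + 16 in F_19[x]/(f).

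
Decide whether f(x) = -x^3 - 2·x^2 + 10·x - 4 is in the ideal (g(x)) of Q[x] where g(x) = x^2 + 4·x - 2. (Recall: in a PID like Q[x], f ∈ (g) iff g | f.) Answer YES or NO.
YES

In Q[x] the ideal (g) consists of all multiples of g, so f ∈ (g) iff g | f, i.e. iff the remainder of f on division by g is 0. Divide f by g (g is monic, so eliminate the leading term of the running remainder at each step):
  leading term -x^3: subtract (-x)·g(x) = -x^3 - 4·x^2 + 2·x, leaving 2·x^2 + 8·x - 4
  leading term 2·x^2: subtract (2)·g(x) = 2·x^2 + 8·x - 4, leaving 0
The remainder is 0, so f(x) = g(x) · h(x) with h(x) = 2 - x. Hence g | f, i.e. f ∈ (g).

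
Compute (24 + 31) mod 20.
Reduce the summands first: 24 ≡ 4, 31 ≡ 11 (mod 20), so 24 + 31 ≡ 4 + 11 (mod 20). 4 + 11 = 15; 15 = 0·20 + 15, so (24 + 31) mod 20 = 15.

Final answer: 15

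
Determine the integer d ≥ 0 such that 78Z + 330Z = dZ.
(78, 330) = (6); d = 6

In the PID Z, (a, b) is generated by gcd(a, b). Compute gcd(330, 78) with the extended Euclidean algorithm, tracking rows (r, s, t) with s·330 + t·78 = r:
  row A: (330, 1, 0)   [1·330 + 0·78 = 330]
  row B: (78, 0, 1)   [0·330 + 1·78 = 78]
  330 = 4·78 + 18   → row C = row A − 4·row B = (18, 1, −4)   [check: 1·330 − 4·78 = 18]
  78 = 4·18 + 6   → row D = row B − 4·row C = (6, −4, 17)   [check: −4·330 + 17·78 = 6]
  18 = 3·6 + 0   → remainder 0, stop. gcd = 6 (last nonzero row D).
So gcd(78, 330) = 6, with Bézout identity −4·330 + 17·78 = 6. Containment (⊇): the Bézout identity exhibits 6 as an element of (78, 330), giving (6) ⊆ (78, 330). Containment (⊆): since 6 | 78 and 6 | 330 (78 = 6·13, 330 = 6·55), every Z-linear combination of 78 and 330 is divisible by 6, so (78, 330) ⊆ (6). Therefore (78, 330) = (6), d = 6.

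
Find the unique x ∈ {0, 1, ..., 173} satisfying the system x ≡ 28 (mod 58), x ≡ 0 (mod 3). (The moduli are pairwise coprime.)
x ≡ 144 (mod 174); the representative in [0, 174) is 144

The moduli 58, 3 are pairwise coprime, so by the CRT there is a unique solution mod 58·3 = 174.
Solve by successive substitution. Start with x ≡ 28 (mod 58).
  Combine with x ≡ 0 (mod 3): write x = 28 + 58·t and require 28 + 58·t ≡ 0 (mod 3), i.e. 58·t ≡ 0 − 28 ≡ 2 (mod 3). Since 58^(−1) ≡ 1 (mod 3) (58 ≡ 1 (mod 3)), t ≡ 1·2 ≡ 2 (mod 3). So x ≡ 28 + 58·2 = 144 (mod 174).
Unique solution in [0, 174): x = 144.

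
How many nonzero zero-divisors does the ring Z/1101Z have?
Z/1101Z has 368 nonzero zero-divisors

In Z/1101Z each nonzero element is either a unit (gcd with 1101 is 1) or a zero-divisor (gcd > 1). The number of units is φ(1101): factorise 1101 = 3 · 367, so φ(1101) = (3 − 1) · (367 − 1) = 2 · 366 = 732. The nonzero elements number 1101 − 1 = 1100. Hence the nonzero zero-divisors number 1100 − 732 = 368.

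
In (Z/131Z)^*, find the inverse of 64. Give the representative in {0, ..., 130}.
64^(−1) ≡ 43 (mod 131)

Apply the extended Euclidean algorithm to (131, 64), tracking rows (r, s, t) with s·131 + t·64 = r. Each division r_prev = q·r_cur + r_new produces the new row as (previous row) − q·(current row):
  row A: (131, 1, 0)   [1·131 + 0·64 = 131]
  row B: (64, 0, 1)   [0·131 + 1·64 = 64]
  131 = 2·64 + 3   → row C = row A − 2·row B = (3, 1, −2)   [check: 1·131 − 2·64 = 3]
  64 = 21·3 + 1   → row D = row B − 21·row C = (1, −21, 43)   [check: −21·131 + 43·64 = 1]
  3 = 3·1 + 0   → remainder 0, stop. gcd = 1 (last nonzero row D).
The gcd is 1, so 64 is invertible mod 131. The last nonzero row gives −21·131 + 43·64 = 1, so t = 43. So 64^(−1) ≡ 43 (mod 131). Verify: 64 · 43 = 2752 ≡ 1 (mod 131). ✓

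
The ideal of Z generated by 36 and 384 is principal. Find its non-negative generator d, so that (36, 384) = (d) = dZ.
(36, 384) = (12); d = 12

In the PID Z, (a, b) is generated by gcd(a, b). Compute gcd(384, 36) with the extended Euclidean algorithm, tracking rows (r, s, t) with s·384 + t·36 = r:
  row A: (384, 1, 0)   [1·384 + 0·36 = 384]
  row B: (36, 0, 1)   [0·384 + 1·36 = 36]
  384 = 10·36 + 24   → row C = row A − 10·row B = (24, 1, −10)   [check: 1·384 − 10·36 = 24]
  36 = 1·24 + 12   → row D = row B − 1·row C = (12, −1, 11)   [check: −1·384 + 11·36 = 12]
  24 = 2·12 + 0   → remainder 0, stop. gcd = 12 (last nonzero row D).
So gcd(36, 384) = 12, with Bézout identity −1·384 + 11·36 = 12. Containment (⊇): the Bézout identity exhibits 12 as an element of (36, 384), giving (12) ⊆ (36, 384). Containment (⊆): since 12 | 36 and 12 | 384 (36 = 12·3, 384 = 12·32), every Z-linear combination of 36 and 384 is divisible by 12, so (36, 384) ⊆ (12). Therefore (36, 384) = (12), d = 12.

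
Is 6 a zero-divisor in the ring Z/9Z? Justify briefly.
gcd(6, 9) = 3 > 1, so 6 is not a unit in Z/9Z. In Z/nZ every nonzero non-unit is a zero-divisor: explicitly, take b = 9/gcd = 3 ≠ 0 (mod 9); then 6·3 = 18 = 2·9, i.e. 6·3 ≡ 0 (mod 9). So 6 is a zero-divisor.

Final answer: YES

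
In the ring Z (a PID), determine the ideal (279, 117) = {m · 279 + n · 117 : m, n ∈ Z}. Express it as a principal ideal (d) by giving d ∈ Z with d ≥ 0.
In the PID Z, (a, b) is generated by gcd(a, b). Compute gcd(279, 117) with the extended Euclidean algorithm, tracking rows (r, s, t) with s·279 + t·117 = r:
  row A: (279, 1, 0)   [1·279 + 0·117 = 279]
  row B: (117, 0, 1)   [0·279 + 1·117 = 117]
  279 = 2·117 + 45   → row C = row A − 2·row B = (45, 1, −2)   [check: 1·279 − 2·117 = 45]
  117 = 2·45 + 27   → row D = row B − 2·row C = (27, −2, 5)   [check: −2·279 + 5·117 = 27]
  45 = 1·27 + 18   → row E = row C − 1·row D = (18, 3, −7)   [check: 3·279 − 7·117 = 18]
  27 = 1·18 + 9   → row F = row D − 1·row E = (9, −5, 12)   [check: −5·279 + 12·117 = 9]
  18 = 2·9 + 0   → remainder 0, stop. gcd = 9 (last nonzero row F).
So gcd(279, 117) = 9, with Bézout identity −5·279 + 12·117 = 9. Containment (⊇): the Bézout identity exhibits 9 as an element of (279, 117), giving (9) ⊆ (279, 117). Containment (⊆): since 9 | 279 and 9 | 117 (279 = 9·31, 117 = 9·13), every Z-linear combination of 279 and 117 is divisible by 9, so (279, 117) ⊆ (9). Therefore (279, 117) = (9), d = 9.

Final answer: (279, 117) = (9); d = 9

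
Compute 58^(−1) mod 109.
58^(−1) ≡ 47 (mod 109)

Apply the extended Euclidean algorithm to (109, 58), tracking rows (r, s, t) with s·109 + t·58 = r. Each division r_prev = q·r_cur + r_new produces the new row as (previous row) − q·(current row):
  row A: (109, 1, 0)   [1·109 + 0·58 = 109]
  row B: (58, 0, 1)   [0·109 + 1·58 = 58]
  109 = 1·58 + 51   → row C = row A − 1·row B = (51, 1, −1)   [check: 1·109 − 1·58 = 51]
  58 = 1·51 + 7   → row D = row B − 1·row C = (7, −1, 2)   [check: −1·109 + 2·58 = 7]
  51 = 7·7 + 2   → row E = row C − 7·row D = (2, 8, −15)   [check: 8·109 − 15·58 = 2]
  7 = 3·2 + 1   → row F = row D − 3·row E = (1, −25, 47)   [check: −25·109 + 47·58 = 1]
  2 = 2·1 + 0   → remainder 0, stop. gcd = 1 (last nonzero row F).
The gcd is 1, so 58 is invertible mod 109. The last nonzero row gives −25·109 + 47·58 = 1, so t = 47. So 58^(−1) ≡ 47 (mod 109). Verify: 58 · 47 = 2726 ≡ 1 (mod 109). ✓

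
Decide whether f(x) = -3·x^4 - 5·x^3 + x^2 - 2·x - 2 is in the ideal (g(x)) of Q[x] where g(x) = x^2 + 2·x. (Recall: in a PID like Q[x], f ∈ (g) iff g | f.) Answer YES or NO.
In Q[x] the ideal (g) consists of all multiples of g, so f ∈ (g) iff g | f, i.e. iff the remainder of f on division by g is 0. Divide f by g (g is monic, so eliminate the leading term of the running remainder at each step):
  leading term -3·x^4: subtract (-3·x^2)·g(x) = -3·x^4 - 6·x^3, leaving x^3 + x^2 - 2·x - 2
  leading term x^3: subtract (x)·g(x) = x^3 + 2·x^2, leaving -x^2 - 2·x - 2
  leading term -x^2: subtract (-1)·g(x) = -x^2 - 2·x, leaving -2
The remainder r(x) = -2 ≠ 0 (and deg r < deg g), so g ∤ f, i.e. f ∉ (g).

Final answer: NO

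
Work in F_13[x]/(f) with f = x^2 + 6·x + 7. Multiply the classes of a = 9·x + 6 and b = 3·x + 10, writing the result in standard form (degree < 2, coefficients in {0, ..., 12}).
Multiply as integer polynomials: a · b = 27·x^2 + 108·x + 60. Reducing coefficients mod 13: a · b ≡ x^2 + 4·x + 8. Now divide by f(x) = x^2 + 6·x + 7 in F_13[x], eliminating the leading term at each step:
  leading term x^2: subtract (1)·f(x) = x^2 + 6·x + 7, leaving 11·x + 1 (coefficients mod 13)
The degree is now < 2, so this is the remainder. Hence a · b ≡ 11·x + 1 in F_13[x]/(f).

Final answer: a · b ≡ 11·x + 1 (mod f(x))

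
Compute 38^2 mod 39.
Use repeated squaring. Binary(2) = 10. Walk through the bits of the exponent 2 left-to-right: at each bit after the leading one, square the running value, then multiply by 38 if the bit is 1 (always reducing mod 39):
  bit 1 = 1 (leading): start with 38.
  bit 2 = 0: square 38^2 = 1444 ≡ 1 (mod 39).
Final value: 38^2 ≡ 1 (mod 39).

Final answer: 1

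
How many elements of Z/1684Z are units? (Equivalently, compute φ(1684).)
Z/1684Z has φ(1684) = 840 units

An element a ∈ Z/1684Z is a unit iff gcd(a, 1684) = 1, so the number of units is φ(1684). φ is multiplicative, with φ(p^e) = p^e − p^(e−1). Factorise 1684 = 2^2 · 421. Then
  φ(1684) = (2^2 − 2^1) · (421 − 1) = 2 · 420 = 840.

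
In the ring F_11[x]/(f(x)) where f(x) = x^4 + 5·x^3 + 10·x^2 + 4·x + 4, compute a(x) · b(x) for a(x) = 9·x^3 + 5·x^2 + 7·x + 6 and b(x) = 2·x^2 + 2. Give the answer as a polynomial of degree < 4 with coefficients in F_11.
a · b ≡ 10·x^3 + 2·x^2 + 9·x + 2 (mod f(x))

Multiply as integer polynomials: a · b = 18·x^5 + 10·x^4 + 32·x^3 + 22·x^2 + 14·x + 12. Reducing coefficients mod 11: a · b ≡ 7·x^5 + 10·x^4 + 10·x^3 + 3·x + 1. Now divide by f(x) = x^4 + 5·x^3 + 10·x^2 + 4·x + 4 in F_11[x], eliminating the leading term at each step:
  leading term 7·x^5: subtract (7·x)·f(x) = 7·x^5 + 2·x^4 + 4·x^3 + 6·x^2 + 6·x, leaving 8·x^4 + 6·x^3 + 5·x^2 + 8·x + 1 (coefficients mod 11)
  leading term 8·x^4: subtract (8)·f(x) = 8·x^4 + 7·x^3 + 3·x^2 + 10·x + 10, leaving 10·x^3 + 2·x^2 + 9·x + 2 (coefficients mod 11)
The degree is now < 4, so this is the remainder. Hence a · b ≡ 10·x^3 + 2·x^2 + 9·x + 2 in F_11[x]/(f).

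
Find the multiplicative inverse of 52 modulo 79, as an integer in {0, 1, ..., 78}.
52^(−1) ≡ 38 (mod 79)

Apply the extended Euclidean algorithm to (79, 52), tracking rows (r, s, t) with s·79 + t·52 = r. Each division r_prev = q·r_cur + r_new produces the new row as (previous row) − q·(current row):
  row A: (79, 1, 0)   [1·79 + 0·52 = 79]
  row B: (52, 0, 1)   [0·79 + 1·52 = 52]
  79 = 1·52 + 27   → row C = row A − 1·row B = (27, 1, −1)   [check: 1·79 − 1·52 = 27]
  52 = 1·27 + 25   → row D = row B − 1·row C = (25, −1, 2)   [check: −1·79 + 2·52 = 25]
  27 = 1·25 + 2   → row E = row C − 1·row D = (2, 2, −3)   [check: 2·79 − 3·52 = 2]
  25 = 12·2 + 1   → row F = row D − 12·row E = (1, −25, 38)   [check: −25·79 + 38·52 = 1]
  2 = 2·1 + 0   → remainder 0, stop. gcd = 1 (last nonzero row F).
The gcd is 1, so 52 is invertible mod 79. The last nonzero row gives −25·79 + 38·52 = 1, so t = 38. So 52^(−1) ≡ 38 (mod 79). Verify: 52 · 38 = 1976 ≡ 1 (mod 79). ✓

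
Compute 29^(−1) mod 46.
29^(−1) ≡ 27 (mod 46)

Apply the extended Euclidean algorithm to (46, 29), tracking rows (r, s, t) with s·46 + t·29 = r. Each division r_prev = q·r_cur + r_new produces the new row as (previous row) − q·(current row):
  row A: (46, 1, 0)   [1·46 + 0·29 = 46]
  row B: (29, 0, 1)   [0·46 + 1·29 = 29]
  46 = 1·29 + 17   → row C = row A − 1·row B = (17, 1, −1)   [check: 1·46 − 1·29 = 17]
  29 = 1·17 + 12   → row D = row B − 1·row C = (12, −1, 2)   [check: −1·46 + 2·29 = 12]
  17 = 1·12 + 5   → row E = row C − 1·row D = (5, 2, −3)   [check: 2·46 − 3·29 = 5]
  12 = 2·5 + 2   → row F = row D − 2·row E = (2, −5, 8)   [check: −5·46 + 8·29 = 2]
  5 = 2·2 + 1   → row G = row E − 2·row F = (1, 12, −19)   [check: 12·46 − 19·29 = 1]
  2 = 2·1 + 0   → remainder 0, stop. gcd = 1 (last nonzero row G).
The gcd is 1, so 29 is invertible mod 46. The last nonzero row gives 12·46 − 19·29 = 1, so t = −19. So 29^(−1) ≡ −19 ≡ 27 (mod 46). Verify: 29 · 27 = 783 ≡ 1 (mod 46). ✓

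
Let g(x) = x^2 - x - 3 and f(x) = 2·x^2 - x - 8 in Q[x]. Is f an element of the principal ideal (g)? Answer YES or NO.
In Q[x] the ideal (g) consists of all multiples of g, so f ∈ (g) iff g | f, i.e. iff the remainder of f on division by g is 0. Divide f by g (g is monic, so eliminate the leading term of the running remainder at each step):
  leading term 2·x^2: subtract (2)·g(x) = 2·x^2 - 2·x - 6, leaving x - 2
The remainder r(x) = x - 2 ≠ 0 (and deg r < deg g), so g ∤ f, i.e. f ∉ (g).

Final answer: NO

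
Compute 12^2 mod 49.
46

Use repeated squaring. Binary(2) = 10. Walk through the bits of the exponent 2 left-to-right: at each bit after the leading one, square the running value, then multiply by 12 if the bit is 1 (always reducing mod 49):
  bit 1 = 1 (leading): start with 12.
  bit 2 = 0: square 12^2 = 144 ≡ 46 (mod 49).
Final value: 12^2 ≡ 46 (mod 49).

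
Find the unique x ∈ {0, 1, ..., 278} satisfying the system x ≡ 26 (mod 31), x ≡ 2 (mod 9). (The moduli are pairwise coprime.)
The moduli 31, 9 are pairwise coprime, so by the CRT there is a unique solution mod 31·9 = 279.
Solve by successive substitution. Start with x ≡ 26 (mod 31).
  Combine with x ≡ 2 (mod 9): write x = 26 + 31·t and require 26 + 31·t ≡ 2 (mod 9), i.e. 31·t ≡ 2 − 26 ≡ 3 (mod 9). Since 31^(−1) ≡ 7 (mod 9) (31 ≡ 4 (mod 9)), t ≡ 7·3 ≡ 3 (mod 9). So x ≡ 26 + 31·3 = 119 (mod 279).
Unique solution in [0, 279): x = 119.

Final answer: x ≡ 119 (mod 279); the representative in [0, 279) is 119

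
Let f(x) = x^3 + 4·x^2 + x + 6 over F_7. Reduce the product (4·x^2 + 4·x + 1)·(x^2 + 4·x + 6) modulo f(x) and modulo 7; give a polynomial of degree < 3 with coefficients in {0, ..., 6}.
a · b ≡ 3 (mod f(x))

Multiply as integer polynomials: a · b = 4·x^4 + 20·x^3 + 41·x^2 + 28·x + 6. Reducing coefficients mod 7: a · b ≡ 4·x^4 + 6·x^3 + 6·x^2 + 6. Now divide by f(x) = x^3 + 4·x^2 + x + 6 in F_7[x], eliminating the leading term at each step:
  leading term 4·x^4: subtract (4·x)·f(x) = 4·x^4 + 2·x^3 + 4·x^2 + 3·x, leaving 4·x^3 + 2·x^2 + 4·x + 6 (coefficients mod 7)
  leading term 4·x^3: subtract (4)·f(x) = 4·x^3 + 2·x^2 + 4·x + 3, leaving 3 (coefficients mod 7)
The degree is now < 3, so this is the remainder. Hence a · b ≡ 3 in F_7[x]/(f).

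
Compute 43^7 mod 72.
Use repeated squaring. Binary(7) = 111. Walk through the bits of the exponent 7 left-to-right: at each bit after the leading one, square the running value, then multiply by 43 if the bit is 1 (always reducing mod 72):
  bit 1 = 1 (leading): start with 43.
  bit 2 = 1: square 43^2 = 1849 ≡ 49; bit is 1, so multiply 49·43 = 2107 ≡ 19 (mod 72).
  bit 3 = 1: square 19^2 = 361 ≡ 1; bit is 1, so multiply 1·43 = 43 (mod 72).
Final value: 43^7 ≡ 43 (mod 72).

Final answer: 43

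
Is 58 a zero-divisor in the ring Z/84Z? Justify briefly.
YES

gcd(58, 84) = 2 > 1, so 58 is not a unit in Z/84Z. In Z/nZ every nonzero non-unit is a zero-divisor: explicitly, take b = 84/gcd = 42 ≠ 0 (mod 84); then 58·42 = 2436 = 29·84, i.e. 58·42 ≡ 0 (mod 84). So 58 is a zero-divisor.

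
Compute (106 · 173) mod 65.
8

Reduce the factors first: 106 ≡ 41, 173 ≡ 43 (mod 65), so 106 · 173 ≡ 41 · 43 (mod 65). 41 · 43 = 1763. Dividing by 65: 1763 = 27·65 + 8. So (106 · 173) mod 65 = 8.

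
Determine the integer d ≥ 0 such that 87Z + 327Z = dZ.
In the PID Z, (a, b) is generated by gcd(a, b). Compute gcd(327, 87) with the extended Euclidean algorithm, tracking rows (r, s, t) with s·327 + t·87 = r:
  row A: (327, 1, 0)   [1·327 + 0·87 = 327]
  row B: (87, 0, 1)   [0·327 + 1·87 = 87]
  327 = 3·87 + 66   → row C = row A − 3·row B = (66, 1, −3)   [check: 1·327 − 3·87 = 66]
  87 = 1·66 + 21   → row D = row B − 1·row C = (21, −1, 4)   [check: −1·327 + 4·87 = 21]
  66 = 3·21 + 3   → row E = row C − 3·row D = (3, 4, −15)   [check: 4·327 − 15·87 = 3]
  21 = 7·3 + 0   → remainder 0, stop. gcd = 3 (last nonzero row E).
So gcd(87, 327) = 3, with Bézout identity 4·327 − 15·87 = 3. Containment (⊇): the Bézout identity exhibits 3 as an element of (87, 327), giving (3) ⊆ (87, 327). Containment (⊆): since 3 | 87 and 3 | 327 (87 = 3·29, 327 = 3·109), every Z-linear combination of 87 and 327 is divisible by 3, so (87, 327) ⊆ (3). Therefore (87, 327) = (3), d = 3.

Final answer: (87, 327) = (3); d = 3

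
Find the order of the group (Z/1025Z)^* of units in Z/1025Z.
|(Z/1025Z)^*| = 800

(Z/1025Z)^* consists of the classes a with gcd(a, 1025) = 1, so its order is φ(1025). φ is multiplicative, with φ(p^e) = p^e − p^(e−1). Factorise 1025 = 5^2 · 41. Then
  φ(1025) = (5^2 − 5^1) · (41 − 1) = 20 · 40 = 800.
Thus |(Z/1025Z)^*| = 800.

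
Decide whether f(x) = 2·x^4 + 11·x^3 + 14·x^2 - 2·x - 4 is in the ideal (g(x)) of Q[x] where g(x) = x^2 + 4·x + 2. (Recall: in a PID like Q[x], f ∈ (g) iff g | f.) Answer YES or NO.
YES

In Q[x] the ideal (g) consists of all multiples of g, so f ∈ (g) iff g | f, i.e. iff the remainder of f on division by g is 0. Divide f by g (g is monic, so eliminate the leading term of the running remainder at each step):
  leading term 2·x^4: subtract (2·x^2)·g(x) = 2·x^4 + 8·x^3 + 4·x^2, leaving 3·x^3 + 10·x^2 - 2·x - 4
  leading term 3·x^3: subtract (3·x)·g(x) = 3·x^3 + 12·x^2 + 6·x, leaving -2·x^2 - 8·x - 4
  leading term -2·x^2: subtract (-2)·g(x) = -2·x^2 - 8·x - 4, leaving 0
The remainder is 0, so f(x) = g(x) · h(x) with h(x) = 2·x^2 + 3·x - 2. Hence g | f, i.e. f ∈ (g).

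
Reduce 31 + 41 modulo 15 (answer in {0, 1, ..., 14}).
Reduce the summands first: 31 ≡ 1, 41 ≡ 11 (mod 15), so 31 + 41 ≡ 1 + 11 (mod 15). 1 + 11 = 12; 12 = 0·15 + 12, so (31 + 41) mod 15 = 12.

Final answer: 12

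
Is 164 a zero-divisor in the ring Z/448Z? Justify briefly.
YES

gcd(164, 448) = 4 > 1, so 164 is not a unit in Z/448Z. In Z/nZ every nonzero non-unit is a zero-divisor: explicitly, take b = 448/gcd = 112 ≠ 0 (mod 448); then 164·112 = 18368 = 41·448, i.e. 164·112 ≡ 0 (mod 448). So 164 is a zero-divisor.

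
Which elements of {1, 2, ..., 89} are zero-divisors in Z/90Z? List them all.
nonzero zero-divisors of Z/90Z = {2, 3, 4, 5, 6, 8, 9, 10, 12, 14, 15, 16, 18, 20, 21, 22, 24, 25, 26, 27, 28, 30, 32, 33, 34, 35, 36, 38, 39, 40, 42, 44, 45, 46, 48, 50, 51, 52, 54, 55, 56, 57, 58, 60, 62, 63, 64, 65, 66, 68, 69, 70, 72, 74, 75, 76, 78, 80, 81, 82, 84, 85, 86, 87, 88}

An element a ∈ Z/90Z (with a ≠ 0) is a zero-divisor iff gcd(a, 90) > 1 (because a is a unit precisely when gcd(a, n) = 1, and in Z/nZ every nonzero, non-unit element is a zero-divisor). Scan a = 1, ..., 89 and keep those with gcd(a, 90) > 1:
  gcd(2, 90) = 2, gcd(3, 90) = 3, gcd(4, 90) = 2, gcd(5, 90) = 5, gcd(6, 90) = 6, gcd(8, 90) = 2, gcd(9, 90) = 9, gcd(10, 90) = 10, gcd(12, 90) = 6, gcd(14, 90) = 2, gcd(15, 90) = 15, gcd(16, 90) = 2, gcd(18, 90) = 18, gcd(20, 90) = 10, gcd(21, 90) = 3, gcd(22, 90) = 2, gcd(24, 90) = 6, gcd(25, 90) = 5, gcd(26, 90) = 2, gcd(27, 90) = 9, gcd(28, 90) = 2, gcd(30, 90) = 30, gcd(32, 90) = 2, gcd(33, 90) = 3, gcd(34, 90) = 2, gcd(35, 90) = 5, gcd(36, 90) = 18, gcd(38, 90) = 2, gcd(39, 90) = 3, gcd(40, 90) = 10, gcd(42, 90) = 6, gcd(44, 90) = 2, gcd(45, 90) = 45, gcd(46, 90) = 2, gcd(48, 90) = 6, gcd(50, 90) = 10, gcd(51, 90) = 3, gcd(52, 90) = 2, gcd(54, 90) = 18, gcd(55, 90) = 5, gcd(56, 90) = 2, gcd(57, 90) = 3, gcd(58, 90) = 2, gcd(60, 90) = 30, gcd(62, 90) = 2, gcd(63, 90) = 9, gcd(64, 90) = 2, gcd(65, 90) = 5, gcd(66, 90) = 6, gcd(68, 90) = 2, gcd(69, 90) = 3, gcd(70, 90) = 10, gcd(72, 90) = 18, gcd(74, 90) = 2, gcd(75, 90) = 15, gcd(76, 90) = 2, gcd(78, 90) = 6, gcd(80, 90) = 10, gcd(81, 90) = 9, gcd(82, 90) = 2, gcd(84, 90) = 6, gcd(85, 90) = 5, gcd(86, 90) = 2, gcd(87, 90) = 3, gcd(88, 90) = 2.
All other a ∈ {1, ..., 89} have gcd(a, 90) = 1 and are units. So the nonzero zero-divisors are exactly the 65 values of a appearing in this scan.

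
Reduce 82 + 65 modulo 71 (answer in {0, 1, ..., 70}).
5

Reduce the summands first: 82 ≡ 11 (mod 71), so 82 + 65 ≡ 11 + 65 (mod 71). 11 + 65 = 76; 76 = 1·71 + 5, so (82 + 65) mod 71 = 5.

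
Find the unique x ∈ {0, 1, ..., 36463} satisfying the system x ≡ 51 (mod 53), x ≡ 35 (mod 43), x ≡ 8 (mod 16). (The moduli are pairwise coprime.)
x ≡ 32328 (mod 36464); the representative in [0, 36464) is 32328

The moduli 53, 43, 16 are pairwise coprime, so by the CRT there is a unique solution mod 53·43·16 = 36464.
Solve by successive substitution. Start with x ≡ 51 (mod 53).
  Combine with x ≡ 35 (mod 43): write x = 51 + 53·t and require 51 + 53·t ≡ 35 (mod 43), i.e. 53·t ≡ 35 − 51 ≡ 27 (mod 43). Since 53^(−1) ≡ 13 (mod 43) (53 ≡ 10 (mod 43)), t ≡ 13·27 ≡ 7 (mod 43). So x ≡ 51 + 53·7 = 422 (mod 2279).
  Combine with x ≡ 8 (mod 16): write x = 422 + 2279·t and require 422 + 2279·t ≡ 8 (mod 16), i.e. 2279·t ≡ 8 − 422 ≡ 2 (mod 16). Since 2279^(−1) ≡ 7 (mod 16) (2279 ≡ 7 (mod 16)), t ≡ 7·2 ≡ 14 (mod 16). So x ≡ 422 + 2279·14 = 32328 (mod 36464).
Unique solution in [0, 36464): x = 32328.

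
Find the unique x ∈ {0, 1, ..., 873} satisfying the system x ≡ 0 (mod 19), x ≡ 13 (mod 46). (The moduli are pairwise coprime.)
x ≡ 703 (mod 874); the representative in [0, 874) is 703

The moduli 19, 46 are pairwise coprime, so by the CRT there is a unique solution mod 19·46 = 874.
Solve by successive substitution. Start with x ≡ 0 (mod 19).
  Combine with x ≡ 13 (mod 46): write x = 19·t and require 19·t ≡ 13 (mod 46). Since 19^(−1) ≡ 17 (mod 46), t ≡ 17·13 ≡ 37 (mod 46). So x ≡ 19·37 = 703 (mod 874).
Unique solution in [0, 874): x = 703.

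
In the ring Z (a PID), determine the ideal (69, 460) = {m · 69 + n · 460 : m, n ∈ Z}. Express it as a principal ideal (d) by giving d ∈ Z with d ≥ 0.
In the PID Z, (a, b) is generated by gcd(a, b). Compute gcd(460, 69) with the extended Euclidean algorithm, tracking rows (r, s, t) with s·460 + t·69 = r:
  row A: (460, 1, 0)   [1·460 + 0·69 = 460]
  row B: (69, 0, 1)   [0·460 + 1·69 = 69]
  460 = 6·69 + 46   → row C = row A − 6·row B = (46, 1, −6)   [check: 1·460 − 6·69 = 46]
  69 = 1·46 + 23   → row D = row B − 1·row C = (23, −1, 7)   [check: −1·460 + 7·69 = 23]
  46 = 2·23 + 0   → remainder 0, stop. gcd = 23 (last nonzero row D).
So gcd(69, 460) = 23, with Bézout identity −1·460 + 7·69 = 23. Containment (⊇): the Bézout identity exhibits 23 as an element of (69, 460), giving (23) ⊆ (69, 460). Containment (⊆): since 23 | 69 and 23 | 460 (69 = 23·3, 460 = 23·20), every Z-linear combination of 69 and 460 is divisible by 23, so (69, 460) ⊆ (23). Therefore (69, 460) = (23), d = 23.

Final answer: (69, 460) = (23); d = 23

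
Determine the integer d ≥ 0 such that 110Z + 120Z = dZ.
In the PID Z, (a, b) is generated by gcd(a, b). Compute gcd(120, 110) with the extended Euclidean algorithm, tracking rows (r, s, t) with s·120 + t·110 = r:
  row A: (120, 1, 0)   [1·120 + 0·110 = 120]
  row B: (110, 0, 1)   [0·120 + 1·110 = 110]
  120 = 1·110 + 10   → row C = row A − 1·row B = (10, 1, −1)   [check: 1·120 − 1·110 = 10]
  110 = 11·10 + 0   → remainder 0, stop. gcd = 10 (last nonzero row C).
So gcd(110, 120) = 10, with Bézout identity 1·120 − 1·110 = 10. Containment (⊇): the Bézout identity exhibits 10 as an element of (110, 120), giving (10) ⊆ (110, 120). Containment (⊆): since 10 | 110 and 10 | 120 (110 = 10·11, 120 = 10·12), every Z-linear combination of 110 and 120 is divisible by 10, so (110, 120) ⊆ (10). Therefore (110, 120) = (10), d = 10.

Final answer: (110, 120) = (10); d = 10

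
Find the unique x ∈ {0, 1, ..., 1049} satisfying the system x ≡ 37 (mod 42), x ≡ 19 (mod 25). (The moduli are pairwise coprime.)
The moduli 42, 25 are pairwise coprime, so by the CRT there is a unique solution mod 42·25 = 1050.
Solve by successive substitution. Start with x ≡ 37 (mod 42).
  Combine with x ≡ 19 (mod 25): write x = 37 + 42·t and require 37 + 42·t ≡ 19 (mod 25), i.e. 42·t ≡ 19 − 37 ≡ 7 (mod 25). Since 42^(−1) ≡ 3 (mod 25) (42 ≡ 17 (mod 25)), t ≡ 3·7 ≡ 21 (mod 25). So x ≡ 37 + 42·21 = 919 (mod 1050).
Unique solution in [0, 1050): x = 919.

Final answer: x ≡ 919 (mod 1050); the representative in [0, 1050) is 919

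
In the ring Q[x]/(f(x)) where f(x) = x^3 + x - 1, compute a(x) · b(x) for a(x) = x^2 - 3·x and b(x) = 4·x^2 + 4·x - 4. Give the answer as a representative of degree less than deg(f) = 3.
First multiply in Q[x] without reducing: a · b = 4·x^4 - 8·x^3 - 16·x^2 + 12·x. Now divide by f(x) = x^3 + x - 1, eliminating the leading term at each step:
  leading term 4·x^4: subtract (4·x)·f(x) = 4·x^4 + 4·x^2 - 4·x, leaving -8·x^3 - 20·x^2 + 16·x
  leading term -8·x^3: subtract (-8)·f(x) = -8·x^3 - 8·x + 8, leaving -20·x^2 + 24·x - 8
The degree is now < 3, so this is the remainder. Hence a · b ≡ -20·x^2 + 24·x - 8 in Q[x]/(f).

Final answer: a · b ≡ -20·x^2 + 24·x - 8 (mod f(x))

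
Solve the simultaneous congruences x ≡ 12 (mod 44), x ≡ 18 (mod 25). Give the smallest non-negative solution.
The moduli 44, 25 are pairwise coprime, so by the CRT there is a unique solution mod 44·25 = 1100.
Solve by successive substitution. Start with x ≡ 12 (mod 44).
  Combine with x ≡ 18 (mod 25): write x = 12 + 44·t and require 12 + 44·t ≡ 18 (mod 25), i.e. 44·t ≡ 18 − 12 ≡ 6 (mod 25). Since 44^(−1) ≡ 4 (mod 25) (44 ≡ 19 (mod 25)), t ≡ 4·6 ≡ 24 (mod 25). So x ≡ 12 + 44·24 = 1068 (mod 1100).
Unique solution in [0, 1100): x = 1068.

Final answer: x ≡ 1068 (mod 1100); the representative in [0, 1100) is 1068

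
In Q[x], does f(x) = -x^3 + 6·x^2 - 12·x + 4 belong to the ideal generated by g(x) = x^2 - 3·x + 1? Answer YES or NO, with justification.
In Q[x] the ideal (g) consists of all multiples of g, so f ∈ (g) iff g | f, i.e. iff the remainder of f on division by g is 0. Divide f by g (g is monic, so eliminate the leading term of the running remainder at each step):
  leading term -x^3: subtract (-x)·g(x) = -x^3 + 3·x^2 - x, leaving 3·x^2 - 11·x + 4
  leading term 3·x^2: subtract (3)·g(x) = 3·x^2 - 9·x + 3, leaving 1 - 2·x
The remainder r(x) = 1 - 2·x ≠ 0 (and deg r < deg g), so g ∤ f, i.e. f ∉ (g).

Final answer: NO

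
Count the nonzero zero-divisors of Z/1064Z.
Z/1064Z has 631 nonzero zero-divisors

In Z/1064Z each nonzero element is either a unit (gcd with 1064 is 1) or a zero-divisor (gcd > 1). The number of units is φ(1064): factorise 1064 = 2^3 · 7 · 19, so φ(1064) = (2^3 − 2^2) · (7 − 1) · (19 − 1) = 4 · 6 · 18 = 432. The nonzero elements number 1064 − 1 = 1063. Hence the nonzero zero-divisors number 1063 − 432 = 631.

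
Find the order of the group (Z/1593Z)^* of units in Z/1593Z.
|(Z/1593Z)^*| = 1044

(Z/1593Z)^* consists of the classes a with gcd(a, 1593) = 1, so its order is φ(1593). φ is multiplicative, with φ(p^e) = p^e − p^(e−1). Factorise 1593 = 3^3 · 59. Then
  φ(1593) = (3^3 − 3^2) · (59 − 1) = 18 · 58 = 1044.
Thus |(Z/1593Z)^*| = 1044.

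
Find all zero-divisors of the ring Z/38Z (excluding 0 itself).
nonzero zero-divisors of Z/38Z = {2, 4, 6, 8, 10, 12, 14, 16, 18, 19, 20, 22, 24, 26, 28, 30, 32, 34, 36}

An element a ∈ Z/38Z (with a ≠ 0) is a zero-divisor iff gcd(a, 38) > 1 (because a is a unit precisely when gcd(a, n) = 1, and in Z/nZ every nonzero, non-unit element is a zero-divisor). Scan a = 1, ..., 37 and keep those with gcd(a, 38) > 1:
  gcd(2, 38) = 2, gcd(4, 38) = 2, gcd(6, 38) = 2, gcd(8, 38) = 2, gcd(10, 38) = 2, gcd(12, 38) = 2, gcd(14, 38) = 2, gcd(16, 38) = 2, gcd(18, 38) = 2, gcd(19, 38) = 19, gcd(20, 38) = 2, gcd(22, 38) = 2, gcd(24, 38) = 2, gcd(26, 38) = 2, gcd(28, 38) = 2, gcd(30, 38) = 2, gcd(32, 38) = 2, gcd(34, 38) = 2, gcd(36, 38) = 2.
All other a ∈ {1, ..., 37} have gcd(a, 38) = 1 and are units. So the nonzero zero-divisors are exactly the 19 values of a appearing in this scan.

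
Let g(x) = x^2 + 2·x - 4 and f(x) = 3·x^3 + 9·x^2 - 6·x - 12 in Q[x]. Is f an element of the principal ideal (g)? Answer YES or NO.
YES

In Q[x] the ideal (g) consists of all multiples of g, so f ∈ (g) iff g | f, i.e. iff the remainder of f on division by g is 0. Divide f by g (g is monic, so eliminate the leading term of the running remainder at each step):
  leading term 3·x^3: subtract (3·x)·g(x) = 3·x^3 + 6·x^2 - 12·x, leaving 3·x^2 + 6·x - 12
  leading term 3·x^2: subtract (3)·g(x) = 3·x^2 + 6·x - 12, leaving 0
The remainder is 0, so f(x) = g(x) · h(x) with h(x) = 3·x + 3. Hence g | f, i.e. f ∈ (g).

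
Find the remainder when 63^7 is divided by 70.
Use repeated squaring. Binary(7) = 111. Walk through the bits of the exponent 7 left-to-right: at each bit after the leading one, square the running value, then multiply by 63 if the bit is 1 (always reducing mod 70):
  bit 1 = 1 (leading): start with 63.
  bit 2 = 1: square 63^2 = 3969 ≡ 49; bit is 1, so multiply 49·63 = 3087 ≡ 7 (mod 70).
  bit 3 = 1: square 7^2 = 49; bit is 1, so multiply 49·63 = 3087 ≡ 7 (mod 70).
Final value: 63^7 ≡ 7 (mod 70).

Final answer: 7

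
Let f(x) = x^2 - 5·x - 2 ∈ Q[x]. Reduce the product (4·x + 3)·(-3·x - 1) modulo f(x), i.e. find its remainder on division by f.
First multiply in Q[x] without reducing: a · b = -12·x^2 - 13·x - 3. Now divide by f(x) = x^2 - 5·x - 2, eliminating the leading term at each step:
  leading term -12·x^2: subtract (-12)·f(x) = -12·x^2 + 60·x + 24, leaving -73·x - 27
The degree is now < 2, so this is the remainder. Hence a · b ≡ -73·x - 27 in Q[x]/(f).

Final answer: a · b ≡ -73·x - 27 (mod f(x))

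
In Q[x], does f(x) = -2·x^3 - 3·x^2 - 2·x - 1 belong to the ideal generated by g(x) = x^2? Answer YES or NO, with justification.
In Q[x] the ideal (g) consists of all multiples of g, so f ∈ (g) iff g | f, i.e. iff the remainder of f on division by g is 0. Divide f by g (g is monic, so eliminate the leading term of the running remainder at each step):
  leading term -2·x^3: subtract (-2·x)·g(x) = -2·x^3, leaving -3·x^2 - 2·x - 1
  leading term -3·x^2: subtract (-3)·g(x) = -3·x^2, leaving -2·x - 1
The remainder r(x) = -2·x - 1 ≠ 0 (and deg r < deg g), so g ∤ f, i.e. f ∉ (g).

Final answer: NO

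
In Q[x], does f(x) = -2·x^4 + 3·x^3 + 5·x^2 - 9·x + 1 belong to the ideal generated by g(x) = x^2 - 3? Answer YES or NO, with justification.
In Q[x] the ideal (g) consists of all multiples of g, so f ∈ (g) iff g | f, i.e. iff the remainder of f on division by g is 0. Divide f by g (g is monic, so eliminate the leading term of the running remainder at each step):
  leading term -2·x^4: subtract (-2·x^2)·g(x) = -2·x^4 + 6·x^2, leaving 3·x^3 - x^2 - 9·x + 1
  leading term 3·x^3: subtract (3·x)·g(x) = 3·x^3 - 9·x, leaving 1 - x^2
  leading term -x^2: subtract (-1)·g(x) = 3 - x^2, leaving -2
The remainder r(x) = -2 ≠ 0 (and deg r < deg g), so g ∤ f, i.e. f ∉ (g).

Final answer: NO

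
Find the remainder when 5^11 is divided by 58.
Use repeated squaring. Binary(11) = 1011. Walk through the bits of the exponent 11 left-to-right: at each bit after the leading one, square the running value, then multiply by 5 if the bit is 1 (always reducing mod 58):
  bit 1 = 1 (leading): start with 5.
  bit 2 = 0: square 5^2 = 25 (mod 58).
  bit 3 = 1: square 25^2 = 625 ≡ 45; bit is 1, so multiply 45·5 = 225 ≡ 51 (mod 58).
  bit 4 = 1: square 51^2 = 2601 ≡ 49; bit is 1, so multiply 49·5 = 245 ≡ 13 (mod 58).
Final value: 5^11 ≡ 13 (mod 58).

Final answer: 13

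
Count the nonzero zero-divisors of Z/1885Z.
In Z/1885Z each nonzero element is either a unit (gcd with 1885 is 1) or a zero-divisor (gcd > 1). The number of units is φ(1885): factorise 1885 = 5 · 13 · 29, so φ(1885) = (5 − 1) · (13 − 1) · (29 − 1) = 4 · 12 · 28 = 1344. The nonzero elements number 1885 − 1 = 1884. Hence the nonzero zero-divisors number 1884 − 1344 = 540.

Final answer: Z/1885Z has 540 nonzero zero-divisors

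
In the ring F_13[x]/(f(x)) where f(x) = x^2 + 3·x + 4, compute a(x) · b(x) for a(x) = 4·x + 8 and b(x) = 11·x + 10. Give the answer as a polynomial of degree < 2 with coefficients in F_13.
a · b ≡ 9·x + 8 (mod f(x))

Multiply as integer polynomials: a · b = 44·x^2 + 128·x + 80. Reducing coefficients mod 13: a · b ≡ 5·x^2 + 11·x + 2. Now divide by f(x) = x^2 + 3·x + 4 in F_13[x], eliminating the leading term at each step:
  leading term 5·x^2: subtract (5)·f(x) = 5·x^2 + 2·x + 7, leaving 9·x + 8 (coefficients mod 13)
The degree is now < 2, so this is the remainder. Hence a · b ≡ 9·x + 8 in F_13[x]/(f).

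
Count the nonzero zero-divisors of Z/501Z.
Z/501Z has 168 nonzero zero-divisors

In Z/501Z each nonzero element is either a unit (gcd with 501 is 1) or a zero-divisor (gcd > 1). The number of units is φ(501): factorise 501 = 3 · 167, so φ(501) = (3 − 1) · (167 − 1) = 2 · 166 = 332. The nonzero elements number 501 − 1 = 500. Hence the nonzero zero-divisors number 500 − 332 = 168.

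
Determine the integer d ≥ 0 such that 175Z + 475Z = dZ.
(175, 475) = (25); d = 25

In the PID Z, (a, b) is generated by gcd(a, b). Compute gcd(475, 175) with the extended Euclidean algorithm, tracking rows (r, s, t) with s·475 + t·175 = r:
  row A: (475, 1, 0)   [1·475 + 0·175 = 475]
  row B: (175, 0, 1)   [0·475 + 1·175 = 175]
  475 = 2·175 + 125   → row C = row A − 2·row B = (125, 1, −2)   [check: 1·475 − 2·175 = 125]
  175 = 1·125 + 50   → row D = row B − 1·row C = (50, −1, 3)   [check: −1·475 + 3·175 = 50]
  125 = 2·50 + 25   → row E = row C − 2·row D = (25, 3, −8)   [check: 3·475 − 8·175 = 25]
  50 = 2·25 + 0   → remainder 0, stop. gcd = 25 (last nonzero row E).
So gcd(175, 475) = 25, with Bézout identity 3·475 − 8·175 = 25. Containment (⊇): the Bézout identity exhibits 25 as an element of (175, 475), giving (25) ⊆ (175, 475). Containment (⊆): since 25 | 175 and 25 | 475 (175 = 25·7, 475 = 25·19), every Z-linear combination of 175 and 475 is divisible by 25, so (175, 475) ⊆ (25). Therefore (175, 475) = (25), d = 25.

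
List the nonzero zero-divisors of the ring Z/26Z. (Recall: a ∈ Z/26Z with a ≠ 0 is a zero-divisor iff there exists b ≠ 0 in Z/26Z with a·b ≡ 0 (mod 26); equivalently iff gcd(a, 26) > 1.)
nonzero zero-divisors of Z/26Z = {2, 4, 6, 8, 10, 12, 13, 14, 16, 18, 20, 22, 24}

An element a ∈ Z/26Z (with a ≠ 0) is a zero-divisor iff gcd(a, 26) > 1 (because a is a unit precisely when gcd(a, n) = 1, and in Z/nZ every nonzero, non-unit element is a zero-divisor). Scan a = 1, ..., 25 and keep those with gcd(a, 26) > 1:
  gcd(2, 26) = 2, gcd(4, 26) = 2, gcd(6, 26) = 2, gcd(8, 26) = 2, gcd(10, 26) = 2, gcd(12, 26) = 2, gcd(13, 26) = 13, gcd(14, 26) = 2, gcd(16, 26) = 2, gcd(18, 26) = 2, gcd(20, 26) = 2, gcd(22, 26) = 2, gcd(24, 26) = 2.
All other a ∈ {1, ..., 25} have gcd(a, 26) = 1 and are units. So the nonzero zero-divisors are exactly the 13 values of a appearing in this scan.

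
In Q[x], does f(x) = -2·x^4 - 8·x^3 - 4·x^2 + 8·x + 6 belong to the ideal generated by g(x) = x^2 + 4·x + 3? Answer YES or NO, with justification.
YES

In Q[x] the ideal (g) consists of all multiples of g, so f ∈ (g) iff g | f, i.e. iff the remainder of f on division by g is 0. Divide f by g (g is monic, so eliminate the leading term of the running remainder at each step):
  leading term -2·x^4: subtract (-2·x^2)·g(x) = -2·x^4 - 8·x^3 - 6·x^2, leaving 2·x^2 + 8·x + 6
  leading term 2·x^2: subtract (2)·g(x) = 2·x^2 + 8·x + 6, leaving 0
The remainder is 0, so f(x) = g(x) · h(x) with h(x) = 2 - 2·x^2. Hence g | f, i.e. f ∈ (g).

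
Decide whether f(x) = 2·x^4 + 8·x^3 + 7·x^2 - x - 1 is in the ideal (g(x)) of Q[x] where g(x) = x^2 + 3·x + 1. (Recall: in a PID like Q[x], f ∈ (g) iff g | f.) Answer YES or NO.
In Q[x] the ideal (g) consists of all multiples of g, so f ∈ (g) iff g | f, i.e. iff the remainder of f on division by g is 0. Divide f by g (g is monic, so eliminate the leading term of the running remainder at each step):
  leading term 2·x^4: subtract (2·x^2)·g(x) = 2·x^4 + 6·x^3 + 2·x^2, leaving 2·x^3 + 5·x^2 - x - 1
  leading term 2·x^3: subtract (2·x)·g(x) = 2·x^3 + 6·x^2 + 2·x, leaving -x^2 - 3·x - 1
  leading term -x^2: subtract (-1)·g(x) = -x^2 - 3·x - 1, leaving 0
The remainder is 0, so f(x) = g(x) · h(x) with h(x) = 2·x^2 + 2·x - 1. Hence g | f, i.e. f ∈ (g).

Final answer: YES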